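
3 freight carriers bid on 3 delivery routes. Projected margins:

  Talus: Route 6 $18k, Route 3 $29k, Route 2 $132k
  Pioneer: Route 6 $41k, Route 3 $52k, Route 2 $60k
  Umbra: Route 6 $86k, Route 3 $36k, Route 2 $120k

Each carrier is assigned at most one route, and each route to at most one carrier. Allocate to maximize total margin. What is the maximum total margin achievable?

Max total: $270k

This is a one-to-one assignment (maximum-weight bipartite matching).
Optimal: Talus→Route 2 ($132k), Pioneer→Route 3 ($52k), Umbra→Route 6 ($86k) — total 132+52+86 = $270k.
Next-best assignment: Talus→Route 2, Pioneer→Route 6, Umbra→Route 3 = $209k.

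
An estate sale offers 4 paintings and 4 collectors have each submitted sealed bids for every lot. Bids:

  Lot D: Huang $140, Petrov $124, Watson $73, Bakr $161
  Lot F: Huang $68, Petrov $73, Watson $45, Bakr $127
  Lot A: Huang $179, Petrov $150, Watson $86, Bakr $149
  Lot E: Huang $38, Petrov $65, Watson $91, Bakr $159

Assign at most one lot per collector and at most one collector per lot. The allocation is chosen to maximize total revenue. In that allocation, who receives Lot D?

This is the linear assignment problem.
Optimal: Huang→Lot A ($179), Petrov→Lot D ($124), Watson→Lot E ($91), Bakr→Lot F ($127) — total 179+124+91+127 = $521.
Max-entry greedy (repeatedly take the single best remaining cell) gives $504, worse by 17.
Swapping Bakr↔Petrov (Bakr→Lot D $161, Petrov→Lot F $73) loses 17.
Petrov's own top lot is Lot A ($150), but forcing Petrov→Lot A and reassigning the rest optimally gives only $508 — worse by 13.

Petrov receives Lot D.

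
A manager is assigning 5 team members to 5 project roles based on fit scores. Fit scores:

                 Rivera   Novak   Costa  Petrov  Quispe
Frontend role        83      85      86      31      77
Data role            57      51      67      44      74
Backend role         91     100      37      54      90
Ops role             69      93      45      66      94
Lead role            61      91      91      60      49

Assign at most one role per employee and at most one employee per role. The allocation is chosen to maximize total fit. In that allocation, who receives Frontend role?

Rivera receives Frontend role.

This is the linear assignment problem.
Optimal: Rivera→Frontend role (83 pts), Novak→Backend role (100 pts), Costa→Lead role (91 pts), Petrov→Ops role (66 pts), Quispe→Data role (74 pts) — total 83+100+91+66+74 = 414 pts.
Column-greedy (each role in turn goes to its best remaining employee) gives 389 pts, worse by 25.
Rivera's own top role is Backend role (91 pts), but forcing Rivera→Backend role and reassigning the rest optimally gives only 408 pts — worse by 6.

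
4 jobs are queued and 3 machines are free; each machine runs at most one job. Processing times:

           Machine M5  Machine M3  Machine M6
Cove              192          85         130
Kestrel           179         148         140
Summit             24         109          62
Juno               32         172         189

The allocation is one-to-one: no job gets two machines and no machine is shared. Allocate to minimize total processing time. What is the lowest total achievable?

Optimal: Juno→Machine M5 (32 min), Cove→Machine M3 (85 min), Summit→Machine M6 (62 min) — total 32+85+62 = 179 min.
Min-entry greedy (repeatedly take the single cheapest remaining cell) gives 249 min, worse by 70.

Min total: 179 min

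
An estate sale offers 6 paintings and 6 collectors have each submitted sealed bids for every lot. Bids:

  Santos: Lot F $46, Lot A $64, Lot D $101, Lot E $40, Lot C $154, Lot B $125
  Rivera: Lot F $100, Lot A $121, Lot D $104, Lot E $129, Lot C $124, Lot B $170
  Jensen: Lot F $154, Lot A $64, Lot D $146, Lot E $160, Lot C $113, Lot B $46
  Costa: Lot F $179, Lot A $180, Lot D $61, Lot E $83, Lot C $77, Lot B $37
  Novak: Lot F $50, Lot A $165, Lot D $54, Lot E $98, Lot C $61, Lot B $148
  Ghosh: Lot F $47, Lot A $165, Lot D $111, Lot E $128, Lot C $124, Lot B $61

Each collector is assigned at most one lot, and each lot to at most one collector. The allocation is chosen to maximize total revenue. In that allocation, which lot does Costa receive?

This is the linear assignment problem.
Optimal: Santos→Lot C ($154), Rivera→Lot B ($170), Jensen→Lot D ($146), Costa→Lot F ($179), Novak→Lot A ($165), Ghosh→Lot E ($128) — total 154+170+146+179+165+128 = $942.
Max-entry greedy (repeatedly take the single best remaining cell) gives $825, worse by 117.
Next-best assignment: Santos→Lot C, Rivera→Lot B, Jensen→Lot E, Costa→Lot F, Novak→Lot A, Ghosh→Lot D = $939.
Swapping Santos↔Ghosh (Santos→Lot E $40, Ghosh→Lot C $124) loses 118.
Costa's own top lot is Lot A ($180), but forcing Costa→Lot A and reassigning the rest optimally gives only $876 — worse by 66.

Costa receives Lot F.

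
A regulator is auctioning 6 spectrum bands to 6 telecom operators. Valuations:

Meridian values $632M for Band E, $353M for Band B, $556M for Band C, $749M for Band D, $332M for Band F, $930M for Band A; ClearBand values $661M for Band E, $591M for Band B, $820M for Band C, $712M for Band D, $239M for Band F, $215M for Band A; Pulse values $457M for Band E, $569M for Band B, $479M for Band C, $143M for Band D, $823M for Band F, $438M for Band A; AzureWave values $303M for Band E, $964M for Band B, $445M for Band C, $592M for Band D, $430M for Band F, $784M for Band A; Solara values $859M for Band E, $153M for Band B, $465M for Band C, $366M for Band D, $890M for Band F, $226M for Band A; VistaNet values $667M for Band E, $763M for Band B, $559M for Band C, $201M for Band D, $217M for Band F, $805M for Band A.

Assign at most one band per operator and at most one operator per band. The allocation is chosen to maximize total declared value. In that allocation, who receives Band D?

Meridian receives Band D.

Optimal: Meridian→Band D ($749M), ClearBand→Band C ($820M), Pulse→Band F ($823M), AzureWave→Band B ($964M), Solara→Band E ($859M), VistaNet→Band A ($805M) — total 749+820+823+964+859+805 = $5020M.
Row-greedy (each operator in turn takes its best remaining band) gives $4597M, worse by 423.
Meridian's own top band is Band A ($930M), but forcing Meridian→Band A and reassigning the rest optimally gives only $4847M — worse by 173.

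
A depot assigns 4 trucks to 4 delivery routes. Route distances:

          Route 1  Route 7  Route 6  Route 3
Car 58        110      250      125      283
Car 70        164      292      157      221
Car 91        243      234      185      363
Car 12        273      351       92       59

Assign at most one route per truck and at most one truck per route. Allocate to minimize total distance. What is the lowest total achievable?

This is the linear assignment problem.
Optimal: Car 58→Route 1 (110 km), Car 70→Route 6 (157 km), Car 91→Route 7 (234 km), Car 12→Route 3 (59 km) — total 110+157+234+59 = 560 km.
Column-greedy (each route in turn goes to its cheapest remaining truck) gives 657 km, worse by 97.
No other one-to-one assignment undercuts 560 km.

Minimum total: 560 km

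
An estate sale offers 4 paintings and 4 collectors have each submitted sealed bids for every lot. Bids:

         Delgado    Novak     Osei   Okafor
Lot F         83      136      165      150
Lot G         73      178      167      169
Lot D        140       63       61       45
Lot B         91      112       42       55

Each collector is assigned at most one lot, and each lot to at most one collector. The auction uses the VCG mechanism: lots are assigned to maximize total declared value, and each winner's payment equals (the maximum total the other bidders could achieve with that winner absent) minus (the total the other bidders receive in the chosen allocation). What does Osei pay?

Osei pays $47.

Efficient allocation: Delgado→Lot D ($140), Novak→Lot B ($112), Osei→Lot F ($165), Okafor→Lot G ($169); total welfare W = $586.
Osei receives Lot F at value $165, so the others get W − 165 = $421.
Without Osei: best allocation of the remaining 3 bidders over all 4 lots is Delgado→Lot D ($140), Novak→Lot G ($178), Okafor→Lot F ($150), total $468.
VCG payment = (others' best without Osei) − (others' welfare with Osei) = 468 − 421 = $47.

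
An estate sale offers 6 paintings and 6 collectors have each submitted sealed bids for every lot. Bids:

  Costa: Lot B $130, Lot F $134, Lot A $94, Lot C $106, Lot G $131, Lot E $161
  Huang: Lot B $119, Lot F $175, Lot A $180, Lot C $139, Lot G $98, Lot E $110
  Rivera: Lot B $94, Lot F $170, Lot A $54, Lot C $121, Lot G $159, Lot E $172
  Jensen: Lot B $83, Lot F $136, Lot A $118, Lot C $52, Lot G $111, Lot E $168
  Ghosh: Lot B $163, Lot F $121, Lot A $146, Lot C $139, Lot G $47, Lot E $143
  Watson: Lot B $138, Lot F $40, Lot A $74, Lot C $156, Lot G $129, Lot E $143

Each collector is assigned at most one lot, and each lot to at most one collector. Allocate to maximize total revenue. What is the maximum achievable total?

Maximum total: $968

Treat this as an assignment problem: match each collector to one lot.
Optimal: Costa→Lot G ($131), Huang→Lot A ($180), Rivera→Lot F ($170), Jensen→Lot E ($168), Ghosh→Lot B ($163), Watson→Lot C ($156) — total 131+180+170+168+163+156 = $968.
Row-greedy (each collector in turn takes its best remaining lot) gives $941, worse by 27.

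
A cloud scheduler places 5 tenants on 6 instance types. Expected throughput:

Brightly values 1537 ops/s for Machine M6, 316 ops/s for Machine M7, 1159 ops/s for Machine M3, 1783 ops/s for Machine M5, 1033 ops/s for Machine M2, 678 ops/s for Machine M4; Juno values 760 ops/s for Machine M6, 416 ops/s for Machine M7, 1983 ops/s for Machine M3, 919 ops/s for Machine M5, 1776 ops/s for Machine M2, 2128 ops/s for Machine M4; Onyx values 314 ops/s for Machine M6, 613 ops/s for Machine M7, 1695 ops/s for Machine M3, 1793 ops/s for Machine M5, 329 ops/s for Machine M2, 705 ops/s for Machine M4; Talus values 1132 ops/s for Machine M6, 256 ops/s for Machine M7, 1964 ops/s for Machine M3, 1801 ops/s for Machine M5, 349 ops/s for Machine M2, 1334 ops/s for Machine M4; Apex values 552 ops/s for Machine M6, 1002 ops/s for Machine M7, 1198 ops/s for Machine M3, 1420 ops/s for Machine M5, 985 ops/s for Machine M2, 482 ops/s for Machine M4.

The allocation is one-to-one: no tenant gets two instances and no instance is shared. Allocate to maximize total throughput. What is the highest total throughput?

Treat this as an assignment problem: match each tenant to one instance.
Optimal: Brightly→Machine M6 (1537 ops/s), Juno→Machine M4 (2128 ops/s), Onyx→Machine M5 (1793 ops/s), Talus→Machine M3 (1964 ops/s), Apex→Machine M7 (1002 ops/s) — total 1537+2128+1793+1964+1002 = 8424 ops/s.
Column-greedy (each instance in turn goes to its best remaining tenant) gives 6652 ops/s, worse by 1772.
Every other assignment is strictly worse.

Max total: 8424 ops/s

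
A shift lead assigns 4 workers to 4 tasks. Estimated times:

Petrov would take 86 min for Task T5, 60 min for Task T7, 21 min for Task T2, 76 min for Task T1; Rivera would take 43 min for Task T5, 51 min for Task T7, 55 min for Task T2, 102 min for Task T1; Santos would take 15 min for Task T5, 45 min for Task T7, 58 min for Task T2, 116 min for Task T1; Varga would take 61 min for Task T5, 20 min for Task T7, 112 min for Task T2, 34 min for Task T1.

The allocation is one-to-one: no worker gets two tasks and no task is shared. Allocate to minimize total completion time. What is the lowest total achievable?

Min total: 121 min

Optimal: Petrov→Task T2 (21 min), Rivera→Task T7 (51 min), Santos→Task T5 (15 min), Varga→Task T1 (34 min) — total 21+51+15+34 = 121 min.
Column-greedy (each task in turn goes to its cheapest remaining worker) gives 158 min, worse by 37.
Every other assignment is strictly worse.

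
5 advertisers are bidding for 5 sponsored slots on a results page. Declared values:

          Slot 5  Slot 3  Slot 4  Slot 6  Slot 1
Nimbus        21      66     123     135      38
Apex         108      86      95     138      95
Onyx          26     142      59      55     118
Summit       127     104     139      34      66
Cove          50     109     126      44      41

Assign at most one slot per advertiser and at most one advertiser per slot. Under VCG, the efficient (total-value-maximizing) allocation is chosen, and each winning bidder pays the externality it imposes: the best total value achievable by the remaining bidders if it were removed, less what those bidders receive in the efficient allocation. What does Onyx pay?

Onyx pays $14.

Efficient allocation: Nimbus→Slot 6 ($135), Apex→Slot 1 ($95), Onyx→Slot 3 ($142), Summit→Slot 5 ($127), Cove→Slot 4 ($126); total welfare W = $625.
Onyx receives Slot 3 at value $142, so the others get W − 142 = $483.
Without Onyx: best allocation of the remaining 4 bidders over all 5 slots is Nimbus→Slot 4 ($123), Apex→Slot 6 ($138), Summit→Slot 5 ($127), Cove→Slot 3 ($109), total $497.
VCG payment = (others' best without Onyx) − (others' welfare with Onyx) = 497 − 483 = $14.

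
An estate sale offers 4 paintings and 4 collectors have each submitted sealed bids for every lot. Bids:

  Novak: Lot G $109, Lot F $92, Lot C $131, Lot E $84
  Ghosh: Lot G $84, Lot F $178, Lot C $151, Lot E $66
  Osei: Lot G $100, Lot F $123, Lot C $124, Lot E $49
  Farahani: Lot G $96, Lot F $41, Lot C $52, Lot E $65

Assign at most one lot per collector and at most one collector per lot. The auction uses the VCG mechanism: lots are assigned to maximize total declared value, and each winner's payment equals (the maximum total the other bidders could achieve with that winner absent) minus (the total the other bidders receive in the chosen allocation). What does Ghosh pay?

Ghosh pays $46.

Efficient allocation: Novak→Lot E ($84), Ghosh→Lot F ($178), Osei→Lot C ($124), Farahani→Lot G ($96); total welfare W = $482.
Ghosh receives Lot F at value $178, so the others get W − 178 = $304.
Without Ghosh: best allocation of the remaining 3 bidders over all 4 lots is Novak→Lot C ($131), Osei→Lot F ($123), Farahani→Lot G ($96), total $350.
VCG payment = (others' best without Ghosh) − (others' welfare with Ghosh) = 350 − 304 = $46.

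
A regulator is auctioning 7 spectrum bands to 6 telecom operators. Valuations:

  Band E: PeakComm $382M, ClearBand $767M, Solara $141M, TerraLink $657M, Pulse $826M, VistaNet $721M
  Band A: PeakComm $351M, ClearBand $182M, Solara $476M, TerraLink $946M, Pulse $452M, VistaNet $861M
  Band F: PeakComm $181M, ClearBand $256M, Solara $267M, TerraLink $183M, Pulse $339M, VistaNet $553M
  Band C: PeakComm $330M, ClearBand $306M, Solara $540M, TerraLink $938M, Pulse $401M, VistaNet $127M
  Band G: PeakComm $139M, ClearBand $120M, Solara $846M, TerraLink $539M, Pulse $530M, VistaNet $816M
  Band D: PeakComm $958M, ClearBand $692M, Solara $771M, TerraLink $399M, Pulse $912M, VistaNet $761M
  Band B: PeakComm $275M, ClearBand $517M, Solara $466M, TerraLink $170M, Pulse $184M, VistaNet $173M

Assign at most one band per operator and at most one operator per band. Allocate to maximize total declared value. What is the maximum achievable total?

Optimal: PeakComm→Band D ($958M), ClearBand→Band B ($517M), Solara→Band G ($846M), TerraLink→Band C ($938M), Pulse→Band E ($826M), VistaNet→Band A ($861M) — total 958+517+846+938+826+861 = $4946M.
Column-greedy (each band in turn goes to its best remaining operator) gives $3696M, worse by 1250.
Next-best assignment: PeakComm→Band D, ClearBand→Band E, Solara→Band G, TerraLink→Band C, Pulse→Band F, VistaNet→Band A = $4709M.
Swapping Pulse↔PeakComm (Pulse→Band D $912M, PeakComm→Band E $382M) loses 490.
Every other assignment is strictly worse.

Max total: $4946M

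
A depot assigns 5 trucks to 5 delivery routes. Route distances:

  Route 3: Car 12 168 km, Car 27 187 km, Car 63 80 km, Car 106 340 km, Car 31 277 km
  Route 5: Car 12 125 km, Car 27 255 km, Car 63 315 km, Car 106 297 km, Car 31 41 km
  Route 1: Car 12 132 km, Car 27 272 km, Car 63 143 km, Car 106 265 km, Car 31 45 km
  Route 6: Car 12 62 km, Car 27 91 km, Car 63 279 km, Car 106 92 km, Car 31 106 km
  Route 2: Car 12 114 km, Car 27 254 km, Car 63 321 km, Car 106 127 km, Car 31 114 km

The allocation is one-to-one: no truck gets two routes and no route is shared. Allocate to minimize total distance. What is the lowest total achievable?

Minimum total: 468 km

Treat this as an assignment problem: match each truck to one route.
Optimal: Car 12→Route 5 (125 km), Car 27→Route 6 (91 km), Car 63→Route 3 (80 km), Car 106→Route 2 (127 km), Car 31→Route 1 (45 km) — total 125+91+80+127+45 = 468 km.
Column-greedy (each route in turn goes to its cheapest remaining truck) gives 471 km, worse by 3.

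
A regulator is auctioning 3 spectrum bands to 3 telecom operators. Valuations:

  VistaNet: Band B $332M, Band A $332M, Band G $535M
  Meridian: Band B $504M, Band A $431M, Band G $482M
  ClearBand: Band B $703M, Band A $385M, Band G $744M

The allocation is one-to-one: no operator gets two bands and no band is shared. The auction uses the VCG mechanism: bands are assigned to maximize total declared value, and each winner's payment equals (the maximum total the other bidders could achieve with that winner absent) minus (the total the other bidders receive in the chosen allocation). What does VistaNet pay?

Efficient allocation: VistaNet→Band G ($535M), Meridian→Band A ($431M), ClearBand→Band B ($703M); total welfare W = $1669M.
VistaNet receives Band G at value $535M, so the others get W − 535 = $1134M.
Without VistaNet: best allocation of the remaining 2 bidders over all 3 bands is Meridian→Band B ($504M), ClearBand→Band G ($744M), total $1248M.
VCG payment = (others' best without VistaNet) − (others' welfare with VistaNet) = 1248 − 1134 = $114M.

VistaNet pays $114M.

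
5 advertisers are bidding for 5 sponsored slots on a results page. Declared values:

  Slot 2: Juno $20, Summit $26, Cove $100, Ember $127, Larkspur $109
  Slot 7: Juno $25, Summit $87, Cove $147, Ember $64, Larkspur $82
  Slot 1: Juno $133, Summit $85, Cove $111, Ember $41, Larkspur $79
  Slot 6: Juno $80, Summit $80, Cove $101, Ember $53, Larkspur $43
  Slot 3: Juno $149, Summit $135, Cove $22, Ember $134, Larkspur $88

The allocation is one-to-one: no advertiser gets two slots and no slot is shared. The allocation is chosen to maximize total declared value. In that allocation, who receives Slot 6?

Optimal: Juno→Slot 1 ($133), Summit→Slot 6 ($80), Cove→Slot 7 ($147), Ember→Slot 3 ($134), Larkspur→Slot 2 ($109) — total 133+80+147+134+109 = $603.
Max-entry greedy (repeatedly take the single best remaining cell) gives $551, worse by 52.
Next-best assignment: Juno→Slot 1, Summit→Slot 3, Cove→Slot 7, Ember→Slot 2, Larkspur→Slot 6 = $585.
Summit's own top slot is Slot 3 ($135), but forcing Summit→Slot 3 and reassigning the rest optimally gives only $585 — worse by 18.

Summit receives Slot 6.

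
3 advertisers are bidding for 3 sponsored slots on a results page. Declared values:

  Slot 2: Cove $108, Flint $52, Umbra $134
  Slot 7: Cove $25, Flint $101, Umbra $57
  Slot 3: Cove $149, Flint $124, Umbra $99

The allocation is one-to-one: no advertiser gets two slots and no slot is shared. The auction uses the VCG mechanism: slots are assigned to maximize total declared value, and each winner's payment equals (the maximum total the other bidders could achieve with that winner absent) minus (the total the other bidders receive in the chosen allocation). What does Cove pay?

Cove pays $23.

Efficient allocation: Cove→Slot 3 ($149), Flint→Slot 7 ($101), Umbra→Slot 2 ($134); total welfare W = $384.
Cove receives Slot 3 at value $149, so the others get W − 149 = $235.
Without Cove: best allocation of the remaining 2 bidders over all 3 slots is Flint→Slot 3 ($124), Umbra→Slot 2 ($134), total $258.
VCG payment = (others' best without Cove) − (others' welfare with Cove) = 258 − 235 = $23.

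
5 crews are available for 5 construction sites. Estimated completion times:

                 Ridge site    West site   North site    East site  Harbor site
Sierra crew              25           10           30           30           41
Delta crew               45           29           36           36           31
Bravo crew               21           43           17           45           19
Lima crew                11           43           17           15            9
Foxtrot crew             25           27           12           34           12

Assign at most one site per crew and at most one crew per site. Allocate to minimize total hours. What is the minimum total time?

Min total: 86 hours

Treat this as an assignment problem: match each crew to one site.
Optimal: Sierra crew→West site (10 hours), Delta crew→East site (36 hours), Bravo crew→North site (17 hours), Lima crew→Ridge site (11 hours), Foxtrot crew→Harbor site (12 hours) — total 10+36+17+11+12 = 86 hours.
Next-best assignment: Sierra crew→West site, Delta crew→East site, Bravo crew→Ridge site, Lima crew→Harbor site, Foxtrot crew→North site = 88 hours.
Swapping Delta crew↔Bravo crew (Delta crew→North site 36 hours, Bravo crew→East site 45 hours) adds 28.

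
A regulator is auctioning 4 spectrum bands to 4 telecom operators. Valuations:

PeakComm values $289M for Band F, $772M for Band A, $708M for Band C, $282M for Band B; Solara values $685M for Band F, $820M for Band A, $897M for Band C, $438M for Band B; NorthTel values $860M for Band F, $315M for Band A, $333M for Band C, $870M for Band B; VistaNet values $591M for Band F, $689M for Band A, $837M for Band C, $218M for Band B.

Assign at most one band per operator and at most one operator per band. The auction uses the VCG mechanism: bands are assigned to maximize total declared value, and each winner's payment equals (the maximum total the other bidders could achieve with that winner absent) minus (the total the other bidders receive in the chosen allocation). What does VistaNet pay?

Efficient allocation: PeakComm→Band A ($772M), Solara→Band F ($685M), NorthTel→Band B ($870M), VistaNet→Band C ($837M); total welfare W = $3164M.
VistaNet receives Band C at value $837M, so the others get W − 837 = $2327M.
Without VistaNet: best allocation of the remaining 3 bidders over all 4 bands is PeakComm→Band A ($772M), Solara→Band C ($897M), NorthTel→Band B ($870M), total $2539M.
VCG payment = (others' best without VistaNet) − (others' welfare with VistaNet) = 2539 − 2327 = $212M.

VistaNet pays $212M.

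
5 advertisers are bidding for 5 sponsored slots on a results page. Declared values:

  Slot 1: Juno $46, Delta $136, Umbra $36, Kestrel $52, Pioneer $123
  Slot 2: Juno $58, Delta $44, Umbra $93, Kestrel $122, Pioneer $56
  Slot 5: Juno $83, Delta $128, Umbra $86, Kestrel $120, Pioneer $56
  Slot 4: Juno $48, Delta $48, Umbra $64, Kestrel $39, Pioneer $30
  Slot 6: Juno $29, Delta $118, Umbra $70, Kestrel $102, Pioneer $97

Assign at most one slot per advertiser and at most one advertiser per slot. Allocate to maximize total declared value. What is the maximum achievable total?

Max total: $510

Treat this as an assignment problem: match each advertiser to one slot.
Optimal: Juno→Slot 5 ($83), Delta→Slot 6 ($118), Umbra→Slot 4 ($64), Kestrel→Slot 2 ($122), Pioneer→Slot 1 ($123) — total 83+118+64+122+123 = $510.
Row-greedy (each advertiser in turn takes its best remaining slot) gives $444, worse by 66.
No other one-to-one assignment exceeds $510.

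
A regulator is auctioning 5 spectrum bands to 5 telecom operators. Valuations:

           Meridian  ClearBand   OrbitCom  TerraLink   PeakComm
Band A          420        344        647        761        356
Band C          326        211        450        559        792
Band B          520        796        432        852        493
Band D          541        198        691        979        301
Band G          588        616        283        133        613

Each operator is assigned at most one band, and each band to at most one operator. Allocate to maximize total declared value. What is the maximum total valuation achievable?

Optimal: Meridian→Band G ($588M), ClearBand→Band B ($796M), OrbitCom→Band A ($647M), TerraLink→Band D ($979M), PeakComm→Band C ($792M) — total 588+796+647+979+792 = $3802M.
Row-greedy (each operator in turn takes its best remaining band) gives $3628M, worse by 174.
Swapping PeakComm↔OrbitCom (PeakComm→Band A $356M, OrbitCom→Band C $450M) loses 633.

Max total: $3802M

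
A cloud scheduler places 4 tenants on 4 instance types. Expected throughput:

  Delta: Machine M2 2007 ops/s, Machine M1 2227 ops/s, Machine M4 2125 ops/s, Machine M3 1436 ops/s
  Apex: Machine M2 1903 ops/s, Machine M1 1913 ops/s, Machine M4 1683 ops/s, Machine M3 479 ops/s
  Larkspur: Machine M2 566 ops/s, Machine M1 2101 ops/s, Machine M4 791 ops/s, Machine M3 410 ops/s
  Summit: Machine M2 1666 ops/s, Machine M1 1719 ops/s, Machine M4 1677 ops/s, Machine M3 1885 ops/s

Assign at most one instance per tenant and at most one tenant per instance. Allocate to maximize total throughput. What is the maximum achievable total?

Maximum total: 8014 ops/s

Treat this as an assignment problem: match each tenant to one instance.
Optimal: Delta→Machine M4 (2125 ops/s), Apex→Machine M2 (1903 ops/s), Larkspur→Machine M1 (2101 ops/s), Summit→Machine M3 (1885 ops/s) — total 2125+1903+2101+1885 = 8014 ops/s.
Column-greedy (each instance in turn goes to its best remaining tenant) gives 7676 ops/s, worse by 338.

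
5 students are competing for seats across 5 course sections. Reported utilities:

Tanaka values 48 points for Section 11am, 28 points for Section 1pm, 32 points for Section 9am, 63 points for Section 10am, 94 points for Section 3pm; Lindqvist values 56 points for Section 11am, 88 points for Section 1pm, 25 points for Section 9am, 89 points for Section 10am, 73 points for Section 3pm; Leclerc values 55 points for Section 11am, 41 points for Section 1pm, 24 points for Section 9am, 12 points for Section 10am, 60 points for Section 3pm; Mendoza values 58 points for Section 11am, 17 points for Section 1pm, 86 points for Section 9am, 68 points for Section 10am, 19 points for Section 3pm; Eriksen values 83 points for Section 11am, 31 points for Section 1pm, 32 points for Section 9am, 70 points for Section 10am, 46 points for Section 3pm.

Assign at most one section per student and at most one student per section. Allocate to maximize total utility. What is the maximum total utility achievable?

Max total: 393 points

Optimal: Tanaka→Section 3pm (94 points), Lindqvist→Section 1pm (88 points), Leclerc→Section 11am (55 points), Mendoza→Section 9am (86 points), Eriksen→Section 10am (70 points) — total 94+88+55+86+70 = 393 points.
Swapping Lindqvist↔Tanaka (Lindqvist→Section 3pm 73 points, Tanaka→Section 1pm 28 points) loses 81.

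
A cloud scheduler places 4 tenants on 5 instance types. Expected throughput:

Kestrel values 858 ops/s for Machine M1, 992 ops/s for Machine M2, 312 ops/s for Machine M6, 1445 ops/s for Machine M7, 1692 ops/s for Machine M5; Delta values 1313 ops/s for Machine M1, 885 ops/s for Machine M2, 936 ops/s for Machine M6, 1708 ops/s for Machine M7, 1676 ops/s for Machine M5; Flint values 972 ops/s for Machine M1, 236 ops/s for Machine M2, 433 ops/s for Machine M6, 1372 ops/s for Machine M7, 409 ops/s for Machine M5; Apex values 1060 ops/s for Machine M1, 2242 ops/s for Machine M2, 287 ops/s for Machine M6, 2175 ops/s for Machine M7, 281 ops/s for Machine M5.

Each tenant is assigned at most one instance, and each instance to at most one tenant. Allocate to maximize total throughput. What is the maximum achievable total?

Optimal: Kestrel→Machine M5 (1692 ops/s), Delta→Machine M1 (1313 ops/s), Flint→Machine M7 (1372 ops/s), Apex→Machine M2 (2242 ops/s) — total 1692+1313+1372+2242 = 6619 ops/s.

Maximum total: 6619 ops/s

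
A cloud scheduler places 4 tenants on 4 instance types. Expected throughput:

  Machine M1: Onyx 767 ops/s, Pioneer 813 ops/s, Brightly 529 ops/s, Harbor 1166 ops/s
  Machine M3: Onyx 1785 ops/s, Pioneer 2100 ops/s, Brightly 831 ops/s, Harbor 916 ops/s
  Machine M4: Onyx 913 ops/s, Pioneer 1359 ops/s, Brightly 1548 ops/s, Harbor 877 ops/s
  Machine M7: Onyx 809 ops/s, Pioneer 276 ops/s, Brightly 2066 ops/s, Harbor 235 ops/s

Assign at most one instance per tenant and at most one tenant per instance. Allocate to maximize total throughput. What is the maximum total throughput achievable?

Maximum total: 6376 ops/s

Optimal: Onyx→Machine M3 (1785 ops/s), Pioneer→Machine M4 (1359 ops/s), Brightly→Machine M7 (2066 ops/s), Harbor→Machine M1 (1166 ops/s) — total 1785+1359+2066+1166 = 6376 ops/s.
Column-greedy (each instance in turn goes to its best remaining tenant) gives 5623 ops/s, worse by 753.
No other one-to-one assignment exceeds 6376 ops/s.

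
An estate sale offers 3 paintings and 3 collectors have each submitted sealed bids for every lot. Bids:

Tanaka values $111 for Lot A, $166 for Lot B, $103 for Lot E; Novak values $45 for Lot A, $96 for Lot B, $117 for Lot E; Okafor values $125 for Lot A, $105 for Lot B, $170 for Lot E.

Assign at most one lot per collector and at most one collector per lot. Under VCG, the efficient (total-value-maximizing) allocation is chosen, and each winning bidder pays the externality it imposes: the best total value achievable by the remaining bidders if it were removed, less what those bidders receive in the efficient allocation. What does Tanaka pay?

Tanaka pays $24.

Efficient allocation: Tanaka→Lot B ($166), Novak→Lot E ($117), Okafor→Lot A ($125); total welfare W = $408.
Tanaka receives Lot B at value $166, so the others get W − 166 = $242.
Without Tanaka: best allocation of the remaining 2 bidders over all 3 lots is Novak→Lot B ($96), Okafor→Lot E ($170), total $266.
VCG payment = (others' best without Tanaka) − (others' welfare with Tanaka) = 266 − 242 = $24.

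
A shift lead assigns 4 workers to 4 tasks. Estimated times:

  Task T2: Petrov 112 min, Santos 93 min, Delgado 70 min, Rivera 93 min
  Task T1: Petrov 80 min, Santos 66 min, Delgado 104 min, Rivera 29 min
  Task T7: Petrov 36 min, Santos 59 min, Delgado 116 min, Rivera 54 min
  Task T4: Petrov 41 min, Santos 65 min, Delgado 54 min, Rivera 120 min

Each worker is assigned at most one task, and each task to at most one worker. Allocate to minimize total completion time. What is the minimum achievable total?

Minimum total: 199 min

Optimal: Petrov→Task T4 (41 min), Santos→Task T7 (59 min), Delgado→Task T2 (70 min), Rivera→Task T1 (29 min) — total 41+59+70+29 = 199 min.
Row-greedy (each worker in turn takes its cheapest remaining task) gives 200 min, worse by 1.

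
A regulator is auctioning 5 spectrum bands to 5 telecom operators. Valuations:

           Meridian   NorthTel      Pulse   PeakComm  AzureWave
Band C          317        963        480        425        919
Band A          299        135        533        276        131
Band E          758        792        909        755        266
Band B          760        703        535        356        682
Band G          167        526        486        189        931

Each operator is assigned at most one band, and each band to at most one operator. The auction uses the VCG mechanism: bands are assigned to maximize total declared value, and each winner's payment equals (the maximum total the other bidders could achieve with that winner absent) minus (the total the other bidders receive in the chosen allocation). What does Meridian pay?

Efficient allocation: Meridian→Band B ($760M), NorthTel→Band C ($963M), Pulse→Band A ($533M), PeakComm→Band E ($755M), AzureWave→Band G ($931M); total welfare W = $3942M.
Meridian receives Band B at value $760M, so the others get W − 760 = $3182M.
Without Meridian: best allocation of the remaining 4 bidders over all 5 bands is NorthTel→Band C ($963M), Pulse→Band B ($535M), PeakComm→Band E ($755M), AzureWave→Band G ($931M), total $3184M.
VCG payment = (others' best without Meridian) − (others' welfare with Meridian) = 3184 − 3182 = $2M.

Meridian pays $2M.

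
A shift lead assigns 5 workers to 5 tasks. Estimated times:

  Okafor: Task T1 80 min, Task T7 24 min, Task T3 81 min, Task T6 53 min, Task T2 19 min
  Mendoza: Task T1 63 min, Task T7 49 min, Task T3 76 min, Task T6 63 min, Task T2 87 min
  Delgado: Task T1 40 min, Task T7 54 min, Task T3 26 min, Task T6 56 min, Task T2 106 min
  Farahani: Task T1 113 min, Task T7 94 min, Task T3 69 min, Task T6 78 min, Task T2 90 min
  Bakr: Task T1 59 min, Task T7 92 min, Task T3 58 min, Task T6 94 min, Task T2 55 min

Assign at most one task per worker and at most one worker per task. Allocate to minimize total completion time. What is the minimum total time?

Min total: 231 min

Optimal: Okafor→Task T2 (19 min), Mendoza→Task T7 (49 min), Delgado→Task T3 (26 min), Farahani→Task T6 (78 min), Bakr→Task T1 (59 min) — total 19+49+26+78+59 = 231 min.
Column-greedy (each task in turn goes to its cheapest remaining worker) gives 275 min, worse by 44.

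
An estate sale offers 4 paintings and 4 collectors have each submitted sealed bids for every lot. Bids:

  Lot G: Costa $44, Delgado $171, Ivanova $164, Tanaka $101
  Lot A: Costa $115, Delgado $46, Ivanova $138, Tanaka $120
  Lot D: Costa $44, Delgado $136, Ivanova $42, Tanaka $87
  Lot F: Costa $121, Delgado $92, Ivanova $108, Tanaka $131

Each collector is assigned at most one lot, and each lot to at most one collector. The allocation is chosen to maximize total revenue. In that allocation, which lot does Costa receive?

Optimal: Costa→Lot A ($115), Delgado→Lot D ($136), Ivanova→Lot G ($164), Tanaka→Lot F ($131) — total 115+136+164+131 = $546.
Next-best assignment: Costa→Lot F, Delgado→Lot D, Ivanova→Lot G, Tanaka→Lot A = $541.
Costa's own top lot is Lot F ($121), but forcing Costa→Lot F and reassigning the rest optimally gives only $541 — worse by 5.

Costa receives Lot A.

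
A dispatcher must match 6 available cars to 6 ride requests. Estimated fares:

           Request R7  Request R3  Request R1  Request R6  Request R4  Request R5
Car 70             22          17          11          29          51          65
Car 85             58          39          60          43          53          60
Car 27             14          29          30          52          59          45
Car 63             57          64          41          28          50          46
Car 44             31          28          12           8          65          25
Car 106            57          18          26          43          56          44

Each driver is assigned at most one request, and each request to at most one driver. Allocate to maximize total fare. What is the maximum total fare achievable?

Maximum total: $363

Optimal: Car 70→Request R5 ($65), Car 85→Request R1 ($60), Car 27→Request R6 ($52), Car 63→Request R3 ($64), Car 44→Request R4 ($65), Car 106→Request R7 ($57) — total 65+60+52+64+65+57 = $363.
Row-greedy (each driver in turn takes its best remaining request) gives $322, worse by 41.
No other one-to-one assignment exceeds $363.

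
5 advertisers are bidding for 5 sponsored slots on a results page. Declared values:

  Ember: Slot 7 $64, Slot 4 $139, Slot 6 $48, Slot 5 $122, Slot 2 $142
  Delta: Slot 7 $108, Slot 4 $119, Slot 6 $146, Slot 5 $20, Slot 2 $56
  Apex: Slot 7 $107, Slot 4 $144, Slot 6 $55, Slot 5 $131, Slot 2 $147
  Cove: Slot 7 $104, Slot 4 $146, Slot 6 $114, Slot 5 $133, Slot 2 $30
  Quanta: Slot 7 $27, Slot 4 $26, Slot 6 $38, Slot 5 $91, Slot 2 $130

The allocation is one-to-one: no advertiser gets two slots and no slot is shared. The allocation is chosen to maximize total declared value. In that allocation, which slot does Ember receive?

This is the linear assignment problem.
Optimal: Ember→Slot 4 ($139), Delta→Slot 6 ($146), Apex→Slot 7 ($107), Cove→Slot 5 ($133), Quanta→Slot 2 ($130) — total 139+146+107+133+130 = $655.
Swapping Apex↔Cove (Apex→Slot 5 $131, Cove→Slot 7 $104) loses 5.
Every other assignment is strictly worse.
Ember's own top slot is Slot 2 ($142), but forcing Ember→Slot 2 and reassigning the rest optimally gives only $632 — worse by 23.

Ember receives Slot 4.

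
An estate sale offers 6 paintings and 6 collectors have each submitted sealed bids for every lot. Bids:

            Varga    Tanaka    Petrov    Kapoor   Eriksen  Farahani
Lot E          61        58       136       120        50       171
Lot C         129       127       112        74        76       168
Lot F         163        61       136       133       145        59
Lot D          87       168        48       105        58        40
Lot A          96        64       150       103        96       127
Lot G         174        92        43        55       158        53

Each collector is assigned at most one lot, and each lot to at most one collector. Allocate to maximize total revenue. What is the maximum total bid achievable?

Optimal: Varga→Lot F ($163), Tanaka→Lot D ($168), Petrov→Lot A ($150), Kapoor→Lot E ($120), Eriksen→Lot G ($158), Farahani→Lot C ($168) — total 163+168+150+120+158+168 = $927.
Max-entry greedy (repeatedly take the single best remaining cell) gives $882, worse by 45.
Next-best assignment: Varga→Lot G, Tanaka→Lot D, Petrov→Lot A, Kapoor→Lot E, Eriksen→Lot F, Farahani→Lot C = $925.

Max total: $927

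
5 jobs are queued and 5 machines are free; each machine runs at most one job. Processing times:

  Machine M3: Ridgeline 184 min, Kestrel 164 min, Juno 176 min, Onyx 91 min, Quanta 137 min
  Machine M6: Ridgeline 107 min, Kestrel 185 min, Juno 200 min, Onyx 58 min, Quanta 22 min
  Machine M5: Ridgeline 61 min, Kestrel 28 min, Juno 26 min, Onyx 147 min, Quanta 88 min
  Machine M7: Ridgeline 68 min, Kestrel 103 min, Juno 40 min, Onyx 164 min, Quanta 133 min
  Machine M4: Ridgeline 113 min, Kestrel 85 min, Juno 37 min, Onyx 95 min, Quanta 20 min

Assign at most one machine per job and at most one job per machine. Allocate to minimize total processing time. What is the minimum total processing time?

Optimal: Ridgeline→Machine M7 (68 min), Kestrel→Machine M5 (28 min), Juno→Machine M4 (37 min), Onyx→Machine M3 (91 min), Quanta→Machine M6 (22 min) — total 68+28+37+91+22 = 246 min.
Min-entry greedy (repeatedly take the single cheapest remaining cell) gives 336 min, worse by 90.
Checked against all permutations: 246 min is optimal.

Minimum total: 246 min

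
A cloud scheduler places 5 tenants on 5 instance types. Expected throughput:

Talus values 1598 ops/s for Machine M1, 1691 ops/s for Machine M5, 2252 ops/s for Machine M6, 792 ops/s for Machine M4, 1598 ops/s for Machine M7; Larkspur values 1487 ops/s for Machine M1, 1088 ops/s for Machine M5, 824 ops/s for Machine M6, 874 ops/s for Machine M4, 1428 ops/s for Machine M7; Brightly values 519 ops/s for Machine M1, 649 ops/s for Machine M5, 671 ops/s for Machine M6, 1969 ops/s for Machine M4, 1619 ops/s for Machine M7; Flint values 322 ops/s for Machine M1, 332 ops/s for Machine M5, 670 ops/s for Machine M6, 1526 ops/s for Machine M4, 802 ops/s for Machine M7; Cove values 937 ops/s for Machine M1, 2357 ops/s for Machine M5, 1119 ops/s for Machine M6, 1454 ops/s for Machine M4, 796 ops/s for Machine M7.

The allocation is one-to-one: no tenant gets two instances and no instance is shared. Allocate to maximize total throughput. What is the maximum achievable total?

Max total: 9241 ops/s

Optimal: Talus→Machine M6 (2252 ops/s), Larkspur→Machine M1 (1487 ops/s), Brightly→Machine M7 (1619 ops/s), Flint→Machine M4 (1526 ops/s), Cove→Machine M5 (2357 ops/s) — total 2252+1487+1619+1526+2357 = 9241 ops/s.
Max-entry greedy (repeatedly take the single best remaining cell) gives 8867 ops/s, worse by 374.
Next-best assignment: Talus→Machine M6, Larkspur→Machine M1, Brightly→Machine M4, Flint→Machine M7, Cove→Machine M5 = 8867 ops/s.
Swapping Talus↔Larkspur (Talus→Machine M1 1598 ops/s, Larkspur→Machine M6 824 ops/s) loses 1317.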